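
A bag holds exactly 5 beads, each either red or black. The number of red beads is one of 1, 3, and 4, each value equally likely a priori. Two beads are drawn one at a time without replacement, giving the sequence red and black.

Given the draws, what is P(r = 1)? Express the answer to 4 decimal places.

Under each hypothesis, the probability of the observed sequence is: P(data | r = 1) = (1/5)(4/4) = 1/5; P(data | r = 3) = (3/5)(2/4) = 3/10; P(data | r = 4) = (4/5)(1/4) = 1/5.
Multiplying each by its prior: 1/3 · 1/5 = 1/15, 1/3 · 3/10 = 1/10, 1/3 · 1/5 = 1/15; with total 7/30.
Therefore the posterior P(r = 1 | data) = (1/15) / (7/30) = 2/7.

0.2857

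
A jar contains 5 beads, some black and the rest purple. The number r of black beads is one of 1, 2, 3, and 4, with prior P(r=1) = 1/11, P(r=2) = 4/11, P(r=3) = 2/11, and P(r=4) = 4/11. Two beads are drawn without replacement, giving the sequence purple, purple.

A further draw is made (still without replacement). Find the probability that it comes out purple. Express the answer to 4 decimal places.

For each hypothesis, P(data | H) works out to: P(data | r = 1) = (4/5)(3/4) = 3/5; P(data | r = 2) = (3/5)(2/4) = 3/10; P(data | r = 3) = (2/5)(1/4) = 1/10; P(data | r = 4) = (1/5)(0/4) = 0.
Multiplying each by its prior: 1/11 · 3/5 = 3/55, 4/11 · 3/10 = 6/55, 2/11 · 1/10 = 1/55, 4/11 · 0 = 0; with total 2/11.
Dividing through by the total gives posterior P(r = 1 | data) = 3/10, P(r = 2 | data) = 3/5, P(r = 3 | data) = 1/10, P(r = 4 | data) = 0.
The predictive probability is P(purple next | data) = (2/3)(3/10) + (1/3)(3/5) + (0)(1/10) = 2/5.

0.4000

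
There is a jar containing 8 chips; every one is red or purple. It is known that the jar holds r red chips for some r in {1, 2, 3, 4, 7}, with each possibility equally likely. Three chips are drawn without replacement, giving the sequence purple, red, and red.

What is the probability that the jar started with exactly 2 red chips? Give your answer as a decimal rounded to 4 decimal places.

0.0909

Under each hypothesis, the probability of the observed sequence is: P(data | r = 1) = (7/8)(1/7)(0/6) = 0; P(data | r = 2) = (6/8)(2/7)(1/6) = 1/28; P(data | r = 3) = (5/8)(3/7)(2/6) = 5/56; P(data | r = 4) = (4/8)(4/7)(3/6) = 1/7; P(data | r = 7) = (1/8)(7/7)(6/6) = 1/8.
The prior-weighted likelihoods are 1/5 · 0 = 0, 1/5 · 1/28 = 1/140, 1/5 · 5/56 = 1/56, 1/5 · 1/7 = 1/35, 1/5 · 1/8 = 1/40; summing to 11/140.
By Bayes' rule, P(r = 2 | data) = (1/140) / (11/140) = 1/11.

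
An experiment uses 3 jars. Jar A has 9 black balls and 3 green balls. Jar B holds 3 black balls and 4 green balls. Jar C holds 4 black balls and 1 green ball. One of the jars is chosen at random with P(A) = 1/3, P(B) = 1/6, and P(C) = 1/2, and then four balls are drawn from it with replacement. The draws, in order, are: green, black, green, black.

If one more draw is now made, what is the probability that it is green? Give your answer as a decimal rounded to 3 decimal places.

0.325

Compute the likelihood of the observed sequence for each case: P(data | jar A) = (3/12)(9/12)(3/12)(9/12) = 0.035156; P(data | jar B) = (4/7)(3/7)(4/7)(3/7) = 0.059975; P(data | jar C) = (1/5)(4/5)(1/5)(4/5) = 0.0256.
Multiplying each by its prior: 1/3 · 0.035156 = 0.011719, 1/6 · 0.059975 = 0.0099958, 1/2 · 0.0256 = 0.0128; summing to 0.034515.
The posterior is then P(jar A | data) = 0.33953, P(jar B | data) = 0.28961, P(jar C | data) = 0.37086.
The predictive probability is P(green next | data) = (1/4)(0.33953) + (4/7)(0.28961) + (1/5)(0.37086) = 0.32455.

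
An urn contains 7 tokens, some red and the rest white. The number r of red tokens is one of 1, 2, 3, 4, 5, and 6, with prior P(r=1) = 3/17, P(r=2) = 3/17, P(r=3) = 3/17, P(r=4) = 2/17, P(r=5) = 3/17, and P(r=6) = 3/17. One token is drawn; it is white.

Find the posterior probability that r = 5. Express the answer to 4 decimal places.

Compute the likelihood of this draw for each case: P(data | r = 1) = (6/7) = 6/7; P(data | r = 2) = (5/7) = 5/7; P(data | r = 3) = (4/7) = 4/7; P(data | r = 4) = (3/7) = 3/7; P(data | r = 5) = (2/7) = 2/7; P(data | r = 6) = (1/7) = 1/7.
The prior-weighted likelihoods are 3/17 · 6/7 = 18/119, 3/17 · 5/7 = 15/119, 3/17 · 4/7 = 12/119, 2/17 · 3/7 = 6/119, 3/17 · 2/7 = 6/119, 3/17 · 1/7 = 3/119; with total 60/119.
So P(r = 5 | data) = (6/119) / (60/119) = 1/10.

0.1000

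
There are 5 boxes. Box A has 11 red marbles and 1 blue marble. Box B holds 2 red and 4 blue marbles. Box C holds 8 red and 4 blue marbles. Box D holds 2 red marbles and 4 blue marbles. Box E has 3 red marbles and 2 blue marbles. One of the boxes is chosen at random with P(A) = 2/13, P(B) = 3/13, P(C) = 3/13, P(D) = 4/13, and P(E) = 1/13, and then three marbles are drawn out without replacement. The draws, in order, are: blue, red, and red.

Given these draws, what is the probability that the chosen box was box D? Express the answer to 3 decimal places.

Compute the likelihood of the observed sequence for each case: P(data | box A) = (1/12)(11/11)(10/10) = 0.083333; P(data | box B) = (4/6)(2/5)(1/4) = 0.066667; P(data | box C) = (4/12)(8/11)(7/10) = 0.1697; P(data | box D) = (4/6)(2/5)(1/4) = 0.066667; P(data | box E) = (2/5)(3/4)(2/3) = 0.2.
Weighting by the prior gives 2/13 · 0.083333 = 0.012821, 3/13 · 0.066667 = 0.015385, 3/13 · 0.1697 = 0.039161, 4/13 · 0.066667 = 0.020513, 1/13 · 0.2 = 0.015385; summing to 0.10326.
By Bayes' rule, P(box D | data) = (0.020513) / (0.10326) = 0.19865.

0.199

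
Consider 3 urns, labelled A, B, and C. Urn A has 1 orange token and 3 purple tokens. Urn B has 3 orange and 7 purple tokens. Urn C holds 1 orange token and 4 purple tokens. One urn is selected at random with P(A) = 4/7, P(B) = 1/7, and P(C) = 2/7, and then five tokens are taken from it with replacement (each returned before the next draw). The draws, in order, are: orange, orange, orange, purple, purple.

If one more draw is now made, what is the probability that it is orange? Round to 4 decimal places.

For each hypothesis, P(data | H) works out to: P(data | urn A) = (1/4)(1/4)(1/4)(3/4)(3/4) = 0.0087891; P(data | urn B) = (3/10)(3/10)(3/10)(7/10)(7/10) = 0.01323; P(data | urn C) = (1/5)(1/5)(1/5)(4/5)(4/5) = 0.00512.
The prior-weighted likelihoods are 4/7 · 0.0087891 = 0.0050223, 1/7 · 0.01323 = 0.00189, 2/7 · 0.00512 = 0.0014629; these sum to 0.0083752.
Dividing through by the total gives posterior P(urn A | data) = 0.59967, P(urn B | data) = 0.22567, P(urn C | data) = 0.17467.
Averaging over the posterior, P(orange next | data) = (1/4)(0.59967) + (3/10)(0.22567) + (1/5)(0.17467) = 0.25255.

0.2526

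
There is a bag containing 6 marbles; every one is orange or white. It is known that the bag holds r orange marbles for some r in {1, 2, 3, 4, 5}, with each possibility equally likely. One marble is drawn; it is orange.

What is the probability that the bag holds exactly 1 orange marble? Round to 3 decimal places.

0.067

Under each hypothesis, the probability of this draw is: P(data | r = 1) = (1/6) = 1/6; P(data | r = 2) = (2/6) = 1/3; P(data | r = 3) = (3/6) = 1/2; P(data | r = 4) = (4/6) = 2/3; P(data | r = 5) = (5/6) = 5/6.
Multiplying each by its prior: 1/5 · 1/6 = 1/30, 1/5 · 1/3 = 1/15, 1/5 · 1/2 = 1/10, 1/5 · 2/3 = 2/15, 1/5 · 5/6 = 1/6; these sum to 1/2.
Hence P(r = 1 | data) = (1/30) / (1/2) = 1/15.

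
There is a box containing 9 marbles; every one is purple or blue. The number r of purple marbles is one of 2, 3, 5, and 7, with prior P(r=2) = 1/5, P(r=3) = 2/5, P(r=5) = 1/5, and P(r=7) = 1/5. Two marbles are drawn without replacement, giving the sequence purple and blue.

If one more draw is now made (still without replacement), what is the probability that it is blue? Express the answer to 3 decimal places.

0.575

For each hypothesis, P(data | H) works out to: P(data | r = 2) = (2/9)(7/8) = 7/36; P(data | r = 3) = (3/9)(6/8) = 1/4; P(data | r = 5) = (5/9)(4/8) = 5/18; P(data | r = 7) = (7/9)(2/8) = 7/36.
The prior-weighted likelihoods are 1/5 · 7/36 = 7/180, 2/5 · 1/4 = 1/10, 1/5 · 5/18 = 1/18, 1/5 · 7/36 = 7/180; with total 7/30.
The posterior is then P(r = 2 | data) = 1/6, P(r = 3 | data) = 3/7, P(r = 5 | data) = 5/21, P(r = 7 | data) = 1/6.
Averaging over the posterior, P(blue next | data) = (6/7)(1/6) + (5/7)(3/7) + (3/7)(5/21) + (1/7)(1/6) = 169/294.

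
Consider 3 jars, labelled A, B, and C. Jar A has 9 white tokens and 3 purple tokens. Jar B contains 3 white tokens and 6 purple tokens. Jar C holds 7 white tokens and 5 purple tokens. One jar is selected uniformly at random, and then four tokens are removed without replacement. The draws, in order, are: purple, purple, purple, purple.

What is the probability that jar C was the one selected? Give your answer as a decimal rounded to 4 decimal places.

0.0782

For each hypothesis, P(data | H) works out to: P(data | jar A) = (3/12)(2/11)(1/10)(0/9) = 0; P(data | jar B) = (6/9)(5/8)(4/7)(3/6) = 0.11905; P(data | jar C) = (5/12)(4/11)(3/10)(2/9) = 0.010101.
The prior-weighted likelihoods are 1/3 · 0 = 0, 1/3 · 0.11905 = 0.039683, 1/3 · 0.010101 = 0.003367; summing to 0.04305.
By Bayes' rule, P(jar C | data) = (0.003367) / (0.04305) = 0.078212.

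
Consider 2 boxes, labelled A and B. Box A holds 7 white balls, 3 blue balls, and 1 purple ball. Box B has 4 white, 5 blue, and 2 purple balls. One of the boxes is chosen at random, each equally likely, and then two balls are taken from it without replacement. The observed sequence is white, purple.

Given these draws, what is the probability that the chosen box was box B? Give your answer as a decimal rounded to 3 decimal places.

Compute the likelihood of the observed sequence for each case: P(data | box A) = (7/11)(1/10) = 7/110; P(data | box B) = (4/11)(2/10) = 4/55.
The prior-weighted likelihoods are 1/2 · 7/110 = 7/220, 1/2 · 4/55 = 2/55; these sum to 3/44.
Hence P(box B | data) = (2/55) / (3/44) = 8/15.

0.533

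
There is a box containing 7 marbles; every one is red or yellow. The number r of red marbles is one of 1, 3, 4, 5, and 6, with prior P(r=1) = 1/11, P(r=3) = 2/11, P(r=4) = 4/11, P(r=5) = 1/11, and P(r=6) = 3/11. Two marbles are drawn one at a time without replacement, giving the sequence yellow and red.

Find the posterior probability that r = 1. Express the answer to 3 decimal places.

Under each hypothesis, the probability of the observed sequence is: P(data | r = 1) = (6/7)(1/6) = 1/7; P(data | r = 3) = (4/7)(3/6) = 2/7; P(data | r = 4) = (3/7)(4/6) = 2/7; P(data | r = 5) = (2/7)(5/6) = 5/21; P(data | r = 6) = (1/7)(6/6) = 1/7.
Weighting by the prior gives 1/11 · 1/7 = 1/77, 2/11 · 2/7 = 4/77, 4/11 · 2/7 = 8/77, 1/11 · 5/21 = 5/231, 3/11 · 1/7 = 3/77; these sum to 53/231.
Hence P(r = 1 | data) = (1/77) / (53/231) = 3/53.

0.057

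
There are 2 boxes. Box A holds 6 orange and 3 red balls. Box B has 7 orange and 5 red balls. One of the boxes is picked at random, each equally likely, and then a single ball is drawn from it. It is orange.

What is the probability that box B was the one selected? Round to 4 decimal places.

Under each hypothesis, the probability of this draw is: P(data | box A) = (6/9) = 2/3; P(data | box B) = (7/12) = 7/12.
The prior-weighted likelihoods are 1/2 · 2/3 = 1/3, 1/2 · 7/12 = 7/24; these sum to 5/8.
By Bayes' rule, P(box B | data) = (7/24) / (5/8) = 7/15.

0.4667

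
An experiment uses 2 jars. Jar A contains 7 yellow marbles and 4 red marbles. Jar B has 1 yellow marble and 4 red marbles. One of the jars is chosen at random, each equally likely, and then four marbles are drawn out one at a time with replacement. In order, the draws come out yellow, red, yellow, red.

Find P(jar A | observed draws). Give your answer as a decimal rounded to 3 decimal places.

0.677

The likelihood of the observed sequence under each hypothesis: P(data | jar A) = (7/11)(4/11)(7/11)(4/11) = 0.053548; P(data | jar B) = (1/5)(4/5)(1/5)(4/5) = 0.0256.
Weighting by the prior gives 1/2 · 0.053548 = 0.026774, 1/2 · 0.0256 = 0.0128; these sum to 0.039574.
So P(jar A | data) = (0.026774) / (0.039574) = 0.67656.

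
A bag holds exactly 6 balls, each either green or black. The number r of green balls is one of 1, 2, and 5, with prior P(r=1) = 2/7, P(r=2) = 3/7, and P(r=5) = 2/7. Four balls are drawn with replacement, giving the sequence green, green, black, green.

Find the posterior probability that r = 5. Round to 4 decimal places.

Compute the likelihood of the observed sequence for each case: P(data | r = 1) = (1/6)(1/6)(5/6)(1/6) = 0.003858; P(data | r = 2) = (2/6)(2/6)(4/6)(2/6) = 0.024691; P(data | r = 5) = (5/6)(5/6)(1/6)(5/6) = 0.096451.
The prior-weighted likelihoods are 2/7 · 0.003858 = 0.0011023, 3/7 · 0.024691 = 0.010582, 2/7 · 0.096451 = 0.027557; summing to 0.039242.
So P(r = 5 | data) = (0.027557) / (0.039242) = 0.70225.

0.7022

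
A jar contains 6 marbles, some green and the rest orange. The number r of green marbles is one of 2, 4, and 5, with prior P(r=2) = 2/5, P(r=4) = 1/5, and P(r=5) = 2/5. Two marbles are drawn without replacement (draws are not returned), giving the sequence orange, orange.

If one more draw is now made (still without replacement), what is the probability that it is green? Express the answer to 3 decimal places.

Compute the likelihood of the observed sequence for each case: P(data | r = 2) = (4/6)(3/5) = 2/5; P(data | r = 4) = (2/6)(1/5) = 1/15; P(data | r = 5) = (1/6)(0/5) = 0.
The prior-weighted likelihoods are 2/5 · 2/5 = 4/25, 1/5 · 1/15 = 1/75, 2/5 · 0 = 0; summing to 13/75.
Normalising, the posterior is P(r = 2 | data) = 12/13, P(r = 4 | data) = 1/13, P(r = 5 | data) = 0.
So P(green next | data) = Σ P(green next | H) P(H | data) = (1/2)(12/13) + (1)(1/13) = 7/13.

0.538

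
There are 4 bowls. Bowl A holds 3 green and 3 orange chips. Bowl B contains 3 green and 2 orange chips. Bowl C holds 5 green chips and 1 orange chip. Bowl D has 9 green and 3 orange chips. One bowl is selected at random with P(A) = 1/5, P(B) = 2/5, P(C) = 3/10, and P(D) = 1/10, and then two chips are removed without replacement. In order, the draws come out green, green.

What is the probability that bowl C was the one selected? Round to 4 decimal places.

0.4825

The likelihood of the observed sequence under each hypothesis: P(data | bowl A) = (3/6)(2/5) = 1/5; P(data | bowl B) = (3/5)(2/4) = 3/10; P(data | bowl C) = (5/6)(4/5) = 2/3; P(data | bowl D) = (9/12)(8/11) = 6/11.
The prior-weighted likelihoods are 1/5 · 1/5 = 1/25, 2/5 · 3/10 = 3/25, 3/10 · 2/3 = 1/5, 1/10 · 6/11 = 3/55; with total 114/275.
So P(bowl C | data) = (1/5) / (114/275) = 55/114.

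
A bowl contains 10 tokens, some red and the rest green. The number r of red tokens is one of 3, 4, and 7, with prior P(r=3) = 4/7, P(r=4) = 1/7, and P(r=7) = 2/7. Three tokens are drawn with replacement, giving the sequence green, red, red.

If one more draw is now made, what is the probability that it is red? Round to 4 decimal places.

0.4981

Under each hypothesis, the probability of the observed sequence is: P(data | r = 3) = (7/10)(3/10)(3/10) = 0.063; P(data | r = 4) = (6/10)(4/10)(4/10) = 0.096; P(data | r = 7) = (3/10)(7/10)(7/10) = 0.147.
Weighting by the prior gives 4/7 · 0.063 = 0.036, 1/7 · 0.096 = 0.013714, 2/7 · 0.147 = 0.042; summing to 0.091714.
Normalising, the posterior is P(r = 3 | data) = 0.39252, P(r = 4 | data) = 0.14953, P(r = 7 | data) = 0.45794.
Averaging over the posterior, P(red next | data) = (3/10)(0.39252) + (2/5)(0.14953) + (7/10)(0.45794) = 0.49813.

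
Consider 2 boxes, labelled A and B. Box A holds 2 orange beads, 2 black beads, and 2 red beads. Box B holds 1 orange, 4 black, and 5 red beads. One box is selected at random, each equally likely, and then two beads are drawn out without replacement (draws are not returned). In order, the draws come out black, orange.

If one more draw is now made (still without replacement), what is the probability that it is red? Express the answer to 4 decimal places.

0.5313

Compute the likelihood of the observed sequence for each case: P(data | box A) = (2/6)(2/5) = 2/15; P(data | box B) = (4/10)(1/9) = 2/45.
Weighting by the prior gives 1/2 · 2/15 = 1/15, 1/2 · 2/45 = 1/45; summing to 4/45.
Dividing through by the total gives posterior P(box A | data) = 3/4, P(box B | data) = 1/4.
The predictive probability is P(red next | data) = (1/2)(3/4) + (5/8)(1/4) = 17/32.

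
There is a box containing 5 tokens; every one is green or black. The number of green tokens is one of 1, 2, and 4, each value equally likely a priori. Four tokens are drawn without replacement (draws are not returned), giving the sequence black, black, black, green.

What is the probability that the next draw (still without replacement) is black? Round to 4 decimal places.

For each hypothesis, P(data | H) works out to: P(data | r = 1) = (4/5)(3/4)(2/3)(1/2) = 1/5; P(data | r = 2) = (3/5)(2/4)(1/3)(2/2) = 1/10; P(data | r = 4) = (1/5)(0/4) = 0.
The prior-weighted likelihoods are 1/3 · 1/5 = 1/15, 1/3 · 1/10 = 1/30, 1/3 · 0 = 0; these sum to 1/10.
Dividing through by the total gives posterior P(r = 1 | data) = 2/3, P(r = 2 | data) = 1/3, P(r = 4 | data) = 0.
The predictive probability is P(black next | data) = (1)(2/3) + (0)(1/3) = 2/3.

0.6667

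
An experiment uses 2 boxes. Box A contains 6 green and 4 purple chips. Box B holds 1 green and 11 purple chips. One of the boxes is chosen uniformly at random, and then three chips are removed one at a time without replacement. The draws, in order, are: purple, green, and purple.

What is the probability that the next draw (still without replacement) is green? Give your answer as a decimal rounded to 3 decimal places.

Compute the likelihood of the observed sequence for each case: P(data | box A) = (4/10)(6/9)(3/8) = 1/10; P(data | box B) = (11/12)(1/11)(10/10) = 1/12.
Weighting by the prior gives 1/2 · 1/10 = 1/20, 1/2 · 1/12 = 1/24; summing to 11/120.
Normalising, the posterior is P(box A | data) = 6/11, P(box B | data) = 5/11.
Averaging over the posterior, P(green next | data) = (5/7)(6/11) + (0)(5/11) = 30/77.

0.390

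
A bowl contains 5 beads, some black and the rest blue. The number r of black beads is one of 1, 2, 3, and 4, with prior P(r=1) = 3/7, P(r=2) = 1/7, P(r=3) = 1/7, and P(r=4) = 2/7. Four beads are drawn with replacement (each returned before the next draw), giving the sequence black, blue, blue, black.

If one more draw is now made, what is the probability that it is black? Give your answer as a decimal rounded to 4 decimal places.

The likelihood of the observed sequence under each hypothesis: P(data | r = 1) = (1/5)(4/5)(4/5)(1/5) = 0.0256; P(data | r = 2) = (2/5)(3/5)(3/5)(2/5) = 0.0576; P(data | r = 3) = (3/5)(2/5)(2/5)(3/5) = 0.0576; P(data | r = 4) = (4/5)(1/5)(1/5)(4/5) = 0.0256.
The prior-weighted likelihoods are 3/7 · 0.0256 = 0.010971, 1/7 · 0.0576 = 0.0082286, 1/7 · 0.0576 = 0.0082286, 2/7 · 0.0256 = 0.0073143; with total 0.034743.
The posterior is then P(r = 1 | data) = 0.31579, P(r = 2 | data) = 0.23684, P(r = 3 | data) = 0.23684, P(r = 4 | data) = 0.21053.
So P(black next | data) = Σ P(black next | H) P(H | data) = (1/5)(0.31579) + (2/5)(0.23684) + (3/5)(0.23684) + (4/5)(0.21053) = 0.46842.

0.4684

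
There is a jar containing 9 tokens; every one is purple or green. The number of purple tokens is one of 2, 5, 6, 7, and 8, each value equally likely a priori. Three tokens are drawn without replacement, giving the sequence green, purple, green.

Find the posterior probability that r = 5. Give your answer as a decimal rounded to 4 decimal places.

Compute the likelihood of the observed sequence for each case: P(data | r = 2) = (7/9)(2/8)(6/7) = 0.16667; P(data | r = 5) = (4/9)(5/8)(3/7) = 0.11905; P(data | r = 6) = (3/9)(6/8)(2/7) = 0.071429; P(data | r = 7) = (2/9)(7/8)(1/7) = 0.027778; P(data | r = 8) = (1/9)(8/8)(0/7) = 0.
The prior-weighted likelihoods are 1/5 · 0.16667 = 0.033333, 1/5 · 0.11905 = 0.02381, 1/5 · 0.071429 = 0.014286, 1/5 · 0.027778 = 0.0055556, 1/5 · 0 = 0; these sum to 0.076984.
Therefore the posterior P(r = 5 | data) = (0.02381) / (0.076984) = 0.30928.

0.3093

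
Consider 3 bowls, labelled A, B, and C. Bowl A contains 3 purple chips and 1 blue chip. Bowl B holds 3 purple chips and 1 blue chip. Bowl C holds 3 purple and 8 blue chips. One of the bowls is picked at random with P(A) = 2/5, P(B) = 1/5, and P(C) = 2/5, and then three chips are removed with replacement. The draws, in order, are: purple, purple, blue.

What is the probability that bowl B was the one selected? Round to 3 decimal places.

0.265

For each hypothesis, P(data | H) works out to: P(data | bowl A) = (3/4)(3/4)(1/4) = 0.14062; P(data | bowl B) = (3/4)(3/4)(1/4) = 0.14062; P(data | bowl C) = (3/11)(3/11)(8/11) = 0.054095.
Multiplying each by its prior: 2/5 · 0.14062 = 0.05625, 1/5 · 0.14062 = 0.028125, 2/5 · 0.054095 = 0.021638; with total 0.10601.
So P(bowl B | data) = (0.028125) / (0.10601) = 0.2653.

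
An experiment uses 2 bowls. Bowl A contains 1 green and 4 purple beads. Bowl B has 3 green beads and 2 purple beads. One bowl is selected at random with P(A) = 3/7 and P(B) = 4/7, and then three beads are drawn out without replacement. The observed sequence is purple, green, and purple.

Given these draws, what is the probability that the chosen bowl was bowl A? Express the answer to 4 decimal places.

Under each hypothesis, the probability of the observed sequence is: P(data | bowl A) = (4/5)(1/4)(3/3) = 1/5; P(data | bowl B) = (2/5)(3/4)(1/3) = 1/10.
Multiplying each by its prior: 3/7 · 1/5 = 3/35, 4/7 · 1/10 = 2/35; summing to 1/7.
Therefore the posterior P(bowl A | data) = (3/35) / (1/7) = 3/5.

0.6000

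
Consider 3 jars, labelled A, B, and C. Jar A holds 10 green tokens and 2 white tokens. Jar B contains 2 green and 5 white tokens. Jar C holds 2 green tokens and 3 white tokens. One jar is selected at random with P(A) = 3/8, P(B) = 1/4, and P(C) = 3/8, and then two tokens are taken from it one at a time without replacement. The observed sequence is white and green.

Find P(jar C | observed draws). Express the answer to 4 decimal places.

The likelihood of the observed sequence under each hypothesis: P(data | jar A) = (2/12)(10/11) = 0.15152; P(data | jar B) = (5/7)(2/6) = 0.2381; P(data | jar C) = (3/5)(2/4) = 0.3.
Multiplying each by its prior: 3/8 · 0.15152 = 0.056818, 1/4 · 0.2381 = 0.059524, 3/8 · 0.3 = 0.1125; summing to 0.22884.
Therefore the posterior P(jar C | data) = (0.1125) / (0.22884) = 0.49161.

0.4916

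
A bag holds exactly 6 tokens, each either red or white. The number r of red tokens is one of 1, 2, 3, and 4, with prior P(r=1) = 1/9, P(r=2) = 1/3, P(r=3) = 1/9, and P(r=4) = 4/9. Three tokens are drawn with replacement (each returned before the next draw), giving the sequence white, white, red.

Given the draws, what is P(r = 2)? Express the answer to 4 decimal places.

0.4528

For each hypothesis, P(data | H) works out to: P(data | r = 1) = (5/6)(5/6)(1/6) = 0.11574; P(data | r = 2) = (4/6)(4/6)(2/6) = 0.14815; P(data | r = 3) = (3/6)(3/6)(3/6) = 0.125; P(data | r = 4) = (2/6)(2/6)(4/6) = 0.074074.
Weighting by the prior gives 1/9 · 0.11574 = 0.01286, 1/3 · 0.14815 = 0.049383, 1/9 · 0.125 = 0.013889, 4/9 · 0.074074 = 0.032922; these sum to 0.10905.
By Bayes' rule, P(r = 2 | data) = (0.049383) / (0.10905) = 0.45283.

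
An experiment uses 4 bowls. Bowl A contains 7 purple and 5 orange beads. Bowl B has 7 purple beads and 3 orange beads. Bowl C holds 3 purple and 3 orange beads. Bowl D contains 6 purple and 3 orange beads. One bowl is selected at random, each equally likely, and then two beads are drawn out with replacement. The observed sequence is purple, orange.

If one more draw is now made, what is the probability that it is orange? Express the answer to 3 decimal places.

Under each hypothesis, the probability of the observed sequence is: P(data | bowl A) = (7/12)(5/12) = 0.24306; P(data | bowl B) = (7/10)(3/10) = 0.21; P(data | bowl C) = (3/6)(3/6) = 0.25; P(data | bowl D) = (6/9)(3/9) = 0.22222.
The prior-weighted likelihoods are 1/4 · 0.24306 = 0.060764, 1/4 · 0.21 = 0.0525, 1/4 · 0.25 = 0.0625, 1/4 · 0.22222 = 0.055556; these sum to 0.23132.
Dividing through by the total gives posterior P(bowl A | data) = 0.26268, P(bowl B | data) = 0.22696, P(bowl C | data) = 0.27019, P(bowl D | data) = 0.24017.
So P(orange next | data) = Σ P(orange next | H) P(H | data) = (5/12)(0.26268) + (3/10)(0.22696) + (1/2)(0.27019) + (1/3)(0.24017) = 0.39269.

0.393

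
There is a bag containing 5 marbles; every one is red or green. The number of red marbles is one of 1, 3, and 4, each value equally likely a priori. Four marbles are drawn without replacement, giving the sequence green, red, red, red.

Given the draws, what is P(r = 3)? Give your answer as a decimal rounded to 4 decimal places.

0.3333

Compute the likelihood of the observed sequence for each case: P(data | r = 1) = (4/5)(1/4)(0/3) = 0; P(data | r = 3) = (2/5)(3/4)(2/3)(1/2) = 1/10; P(data | r = 4) = (1/5)(4/4)(3/3)(2/2) = 1/5.
Multiplying each by its prior: 1/3 · 0 = 0, 1/3 · 1/10 = 1/30, 1/3 · 1/5 = 1/15; with total 1/10.
By Bayes' rule, P(r = 3 | data) = (1/30) / (1/10) = 1/3.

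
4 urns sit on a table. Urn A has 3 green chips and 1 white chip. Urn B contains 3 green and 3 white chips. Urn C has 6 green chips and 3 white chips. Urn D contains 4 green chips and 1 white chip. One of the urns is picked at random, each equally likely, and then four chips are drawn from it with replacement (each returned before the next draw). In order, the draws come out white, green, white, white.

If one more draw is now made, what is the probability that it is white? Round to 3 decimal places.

For each hypothesis, P(data | H) works out to: P(data | urn A) = (1/4)(3/4)(1/4)(1/4) = 0.011719; P(data | urn B) = (3/6)(3/6)(3/6)(3/6) = 0.0625; P(data | urn C) = (3/9)(6/9)(3/9)(3/9) = 0.024691; P(data | urn D) = (1/5)(4/5)(1/5)(1/5) = 0.0064.
Multiplying each by its prior: 1/4 · 0.011719 = 0.0029297, 1/4 · 0.0625 = 0.015625, 1/4 · 0.024691 = 0.0061728, 1/4 · 0.0064 = 0.0016; summing to 0.026328.
The posterior is then P(urn A | data) = 0.11128, P(urn B | data) = 0.59349, P(urn C | data) = 0.23446, P(urn D | data) = 0.060773.
Averaging over the posterior, P(white next | data) = (1/4)(0.11128) + (1/2)(0.59349) + (1/3)(0.23446) + (1/5)(0.060773) = 0.41487.

0.415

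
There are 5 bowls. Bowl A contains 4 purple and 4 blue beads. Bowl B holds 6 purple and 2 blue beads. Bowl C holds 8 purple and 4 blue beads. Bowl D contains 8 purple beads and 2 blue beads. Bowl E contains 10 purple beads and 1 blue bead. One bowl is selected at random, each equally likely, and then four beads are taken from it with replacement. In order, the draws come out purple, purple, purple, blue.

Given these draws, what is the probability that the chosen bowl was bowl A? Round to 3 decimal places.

For each hypothesis, P(data | H) works out to: P(data | bowl A) = (4/8)(4/8)(4/8)(4/8) = 0.0625; P(data | bowl B) = (6/8)(6/8)(6/8)(2/8) = 0.10547; P(data | bowl C) = (8/12)(8/12)(8/12)(4/12) = 0.098765; P(data | bowl D) = (8/10)(8/10)(8/10)(2/10) = 0.1024; P(data | bowl E) = (10/11)(10/11)(10/11)(1/11) = 0.068301.
Multiplying each by its prior: 1/5 · 0.0625 = 0.0125, 1/5 · 0.10547 = 0.021094, 1/5 · 0.098765 = 0.019753, 1/5 · 0.1024 = 0.02048, 1/5 · 0.068301 = 0.01366; these sum to 0.087487.
So P(bowl A | data) = (0.0125) / (0.087487) = 0.14288.

0.143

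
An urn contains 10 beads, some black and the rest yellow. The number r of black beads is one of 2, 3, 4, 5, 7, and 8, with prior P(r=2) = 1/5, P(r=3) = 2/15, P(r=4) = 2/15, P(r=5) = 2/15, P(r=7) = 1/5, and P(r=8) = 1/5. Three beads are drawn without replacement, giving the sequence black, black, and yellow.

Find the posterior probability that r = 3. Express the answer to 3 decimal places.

Compute the likelihood of the observed sequence for each case: P(data | r = 2) = (2/10)(1/9)(8/8) = 0.022222; P(data | r = 3) = (3/10)(2/9)(7/8) = 0.058333; P(data | r = 4) = (4/10)(3/9)(6/8) = 0.1; P(data | r = 5) = (5/10)(4/9)(5/8) = 0.13889; P(data | r = 7) = (7/10)(6/9)(3/8) = 0.175; P(data | r = 8) = (8/10)(7/9)(2/8) = 0.15556.
The prior-weighted likelihoods are 1/5 · 0.022222 = 0.0044444, 2/15 · 0.058333 = 0.0077778, 2/15 · 0.1 = 0.013333, 2/15 · 0.13889 = 0.018519, 1/5 · 0.175 = 0.035, 1/5 · 0.15556 = 0.031111; these sum to 0.11019.
By Bayes' rule, P(r = 3 | data) = (0.0077778) / (0.11019) = 0.070588.

0.071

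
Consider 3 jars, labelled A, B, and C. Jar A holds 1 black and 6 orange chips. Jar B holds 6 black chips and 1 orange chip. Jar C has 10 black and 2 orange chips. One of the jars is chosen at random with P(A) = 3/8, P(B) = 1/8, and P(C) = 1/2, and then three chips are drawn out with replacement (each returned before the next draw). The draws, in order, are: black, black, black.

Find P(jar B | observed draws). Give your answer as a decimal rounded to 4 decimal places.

0.2132

Under each hypothesis, the probability of the observed sequence is: P(data | jar A) = (1/7)(1/7)(1/7) = 0.0029155; P(data | jar B) = (6/7)(6/7)(6/7) = 0.62974; P(data | jar C) = (10/12)(10/12)(10/12) = 0.5787.
The prior-weighted likelihoods are 3/8 · 0.0029155 = 0.0010933, 1/8 · 0.62974 = 0.078717, 1/2 · 0.5787 = 0.28935; these sum to 0.36916.
Therefore the posterior P(jar B | data) = (0.078717) / (0.36916) = 0.21323.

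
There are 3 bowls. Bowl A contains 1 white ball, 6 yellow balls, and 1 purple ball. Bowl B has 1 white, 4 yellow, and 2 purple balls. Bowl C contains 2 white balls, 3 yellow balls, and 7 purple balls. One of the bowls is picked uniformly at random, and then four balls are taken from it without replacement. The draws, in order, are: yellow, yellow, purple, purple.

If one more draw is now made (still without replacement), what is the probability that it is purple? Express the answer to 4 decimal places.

The likelihood of the observed sequence under each hypothesis: P(data | bowl A) = (6/8)(5/7)(1/6)(0/5) = 0; P(data | bowl B) = (4/7)(3/6)(2/5)(1/4) = 0.028571; P(data | bowl C) = (3/12)(2/11)(7/10)(6/9) = 0.021212.
The prior-weighted likelihoods are 1/3 · 0 = 0, 1/3 · 0.028571 = 0.0095238, 1/3 · 0.021212 = 0.0070707; summing to 0.016595.
The posterior is then P(bowl A | data) = 0, P(bowl B | data) = 0.57391, P(bowl C | data) = 0.42609.
The predictive probability is P(purple next | data) = (0)(0.57391) + (5/8)(0.42609) = 0.2663.

0.2663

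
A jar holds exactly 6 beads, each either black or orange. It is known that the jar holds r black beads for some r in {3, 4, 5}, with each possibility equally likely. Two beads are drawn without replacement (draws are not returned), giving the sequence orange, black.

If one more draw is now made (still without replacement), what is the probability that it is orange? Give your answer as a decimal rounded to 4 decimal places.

0.2955

Under each hypothesis, the probability of the observed sequence is: P(data | r = 3) = (3/6)(3/5) = 3/10; P(data | r = 4) = (2/6)(4/5) = 4/15; P(data | r = 5) = (1/6)(5/5) = 1/6.
Weighting by the prior gives 1/3 · 3/10 = 1/10, 1/3 · 4/15 = 4/45, 1/3 · 1/6 = 1/18; these sum to 11/45.
The posterior is then P(r = 3 | data) = 9/22, P(r = 4 | data) = 4/11, P(r = 5 | data) = 5/22.
The predictive probability is P(orange next | data) = (1/2)(9/22) + (1/4)(4/11) + (0)(5/22) = 13/44.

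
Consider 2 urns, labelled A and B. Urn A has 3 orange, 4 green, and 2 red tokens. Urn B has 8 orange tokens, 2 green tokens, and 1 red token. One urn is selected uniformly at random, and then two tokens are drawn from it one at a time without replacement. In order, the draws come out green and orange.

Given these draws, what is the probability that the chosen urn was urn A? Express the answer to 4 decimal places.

0.5340

For each hypothesis, P(data | H) works out to: P(data | urn A) = (4/9)(3/8) = 1/6; P(data | urn B) = (2/11)(8/10) = 8/55.
Multiplying each by its prior: 1/2 · 1/6 = 1/12, 1/2 · 8/55 = 4/55; summing to 103/660.
By Bayes' rule, P(urn A | data) = (1/12) / (103/660) = 55/103.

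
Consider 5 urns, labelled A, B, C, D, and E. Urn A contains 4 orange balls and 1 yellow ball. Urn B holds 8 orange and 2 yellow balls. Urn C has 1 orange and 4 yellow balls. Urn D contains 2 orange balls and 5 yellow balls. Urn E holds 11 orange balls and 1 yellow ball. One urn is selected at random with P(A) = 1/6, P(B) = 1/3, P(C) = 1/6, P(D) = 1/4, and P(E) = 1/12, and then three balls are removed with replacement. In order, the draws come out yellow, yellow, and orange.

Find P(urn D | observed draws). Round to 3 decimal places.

Under each hypothesis, the probability of the observed sequence is: P(data | urn A) = (1/5)(1/5)(4/5) = 0.032; P(data | urn B) = (2/10)(2/10)(8/10) = 0.032; P(data | urn C) = (4/5)(4/5)(1/5) = 0.128; P(data | urn D) = (5/7)(5/7)(2/7) = 0.14577; P(data | urn E) = (1/12)(1/12)(11/12) = 0.0063657.
The prior-weighted likelihoods are 1/6 · 0.032 = 0.0053333, 1/3 · 0.032 = 0.010667, 1/6 · 0.128 = 0.021333, 1/4 · 0.14577 = 0.036443, 1/12 · 0.0063657 = 0.00053048; summing to 0.074307.
Therefore the posterior P(urn D | data) = (0.036443) / (0.074307) = 0.49044.

0.490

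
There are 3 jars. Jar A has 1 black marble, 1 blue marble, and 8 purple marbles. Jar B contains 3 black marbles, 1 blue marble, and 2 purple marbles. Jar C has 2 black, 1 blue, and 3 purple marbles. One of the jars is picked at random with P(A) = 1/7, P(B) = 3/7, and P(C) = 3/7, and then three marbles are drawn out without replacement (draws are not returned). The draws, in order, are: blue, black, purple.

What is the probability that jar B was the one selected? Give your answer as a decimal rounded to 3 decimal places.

0.482

The likelihood of the observed sequence under each hypothesis: P(data | jar A) = (1/10)(1/9)(8/8) = 1/90; P(data | jar B) = (1/6)(3/5)(2/4) = 1/20; P(data | jar C) = (1/6)(2/5)(3/4) = 1/20.
Multiplying each by its prior: 1/7 · 1/90 = 1/630, 3/7 · 1/20 = 3/140, 3/7 · 1/20 = 3/140; summing to 2/45.
By Bayes' rule, P(jar B | data) = (3/140) / (2/45) = 27/56.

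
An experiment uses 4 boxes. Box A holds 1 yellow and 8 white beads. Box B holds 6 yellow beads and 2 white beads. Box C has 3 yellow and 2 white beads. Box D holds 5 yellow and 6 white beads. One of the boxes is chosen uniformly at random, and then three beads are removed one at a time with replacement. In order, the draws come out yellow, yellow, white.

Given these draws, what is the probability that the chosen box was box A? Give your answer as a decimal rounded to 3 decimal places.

The likelihood of the observed sequence under each hypothesis: P(data | box A) = (1/9)(1/9)(8/9) = 0.010974; P(data | box B) = (6/8)(6/8)(2/8) = 0.14062; P(data | box C) = (3/5)(3/5)(2/5) = 0.144; P(data | box D) = (5/11)(5/11)(6/11) = 0.1127.
The prior-weighted likelihoods are 1/4 · 0.010974 = 0.0027435, 1/4 · 0.14062 = 0.035156, 1/4 · 0.144 = 0.036, 1/4 · 0.1127 = 0.028174; with total 0.10207.
Therefore the posterior P(box A | data) = (0.0027435) / (0.10207) = 0.026877.

0.027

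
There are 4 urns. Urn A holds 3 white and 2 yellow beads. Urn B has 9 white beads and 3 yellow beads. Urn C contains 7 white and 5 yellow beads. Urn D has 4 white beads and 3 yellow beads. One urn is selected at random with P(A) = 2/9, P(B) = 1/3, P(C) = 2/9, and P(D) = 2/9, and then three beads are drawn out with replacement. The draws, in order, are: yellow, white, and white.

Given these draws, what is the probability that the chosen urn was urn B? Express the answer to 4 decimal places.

0.3313

Under each hypothesis, the probability of the observed sequence is: P(data | urn A) = (2/5)(3/5)(3/5) = 0.144; P(data | urn B) = (3/12)(9/12)(9/12) = 0.14062; P(data | urn C) = (5/12)(7/12)(7/12) = 0.14178; P(data | urn D) = (3/7)(4/7)(4/7) = 0.13994.
The prior-weighted likelihoods are 2/9 · 0.144 = 0.032, 1/3 · 0.14062 = 0.046875, 2/9 · 0.14178 = 0.031507, 2/9 · 0.13994 = 0.031098; with total 0.14148.
By Bayes' rule, P(urn B | data) = (0.046875) / (0.14148) = 0.33132.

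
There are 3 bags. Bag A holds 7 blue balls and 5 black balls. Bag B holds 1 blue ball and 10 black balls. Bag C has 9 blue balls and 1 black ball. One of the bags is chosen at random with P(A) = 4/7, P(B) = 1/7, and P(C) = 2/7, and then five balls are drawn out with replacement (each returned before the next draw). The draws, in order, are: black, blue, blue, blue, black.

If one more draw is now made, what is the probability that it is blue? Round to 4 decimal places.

The likelihood of the observed sequence under each hypothesis: P(data | bag A) = (5/12)(7/12)(7/12)(7/12)(5/12) = 0.034461; P(data | bag B) = (10/11)(1/11)(1/11)(1/11)(10/11) = 0.00062092; P(data | bag C) = (1/10)(9/10)(9/10)(9/10)(1/10) = 0.00729.
Weighting by the prior gives 4/7 · 0.034461 = 0.019692, 1/7 · 0.00062092 = 8.8703e-05, 2/7 · 0.00729 = 0.0020829; summing to 0.021864.
Dividing through by the total gives posterior P(bag A | data) = 0.90068, P(bag B | data) = 0.0040571, P(bag C | data) = 0.095266.
The predictive probability is P(blue next | data) = (7/12)(0.90068) + (1/11)(0.0040571) + (9/10)(0.095266) = 0.6115.

0.6115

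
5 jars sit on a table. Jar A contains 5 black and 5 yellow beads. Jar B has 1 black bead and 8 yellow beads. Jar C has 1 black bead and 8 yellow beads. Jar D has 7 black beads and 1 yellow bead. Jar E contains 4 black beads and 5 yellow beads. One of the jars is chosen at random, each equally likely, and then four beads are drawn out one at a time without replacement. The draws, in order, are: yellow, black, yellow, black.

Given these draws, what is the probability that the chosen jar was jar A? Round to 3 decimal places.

0.500

For each hypothesis, P(data | H) works out to: P(data | jar A) = (5/10)(5/9)(4/8)(4/7) = 5/63; P(data | jar B) = (8/9)(1/8)(7/7)(0/6) = 0; P(data | jar C) = (8/9)(1/8)(7/7)(0/6) = 0; P(data | jar D) = (1/8)(7/7)(0/6) = 0; P(data | jar E) = (5/9)(4/8)(4/7)(3/6) = 5/63.
The prior-weighted likelihoods are 1/5 · 5/63 = 1/63, 1/5 · 0 = 0, 1/5 · 0 = 0, 1/5 · 0 = 0, 1/5 · 5/63 = 1/63; with total 2/63.
Hence P(jar A | data) = (1/63) / (2/63) = 1/2.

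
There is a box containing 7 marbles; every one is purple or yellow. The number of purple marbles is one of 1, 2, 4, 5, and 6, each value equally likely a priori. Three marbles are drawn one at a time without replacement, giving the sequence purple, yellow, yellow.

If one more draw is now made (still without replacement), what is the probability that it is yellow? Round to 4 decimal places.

0.6346

Under each hypothesis, the probability of the observed sequence is: P(data | r = 1) = (1/7)(6/6)(5/5) = 1/7; P(data | r = 2) = (2/7)(5/6)(4/5) = 4/21; P(data | r = 4) = (4/7)(3/6)(2/5) = 4/35; P(data | r = 5) = (5/7)(2/6)(1/5) = 1/21; P(data | r = 6) = (6/7)(1/6)(0/5) = 0.
The prior-weighted likelihoods are 1/5 · 1/7 = 1/35, 1/5 · 4/21 = 4/105, 1/5 · 4/35 = 4/175, 1/5 · 1/21 = 1/105, 1/5 · 0 = 0; summing to 52/525.
The posterior is then P(r = 1 | data) = 15/52, P(r = 2 | data) = 5/13, P(r = 4 | data) = 3/13, P(r = 5 | data) = 5/52, P(r = 6 | data) = 0.
The predictive probability is P(yellow next | data) = (1)(15/52) + (3/4)(5/13) + (1/4)(3/13) + (0)(5/52) = 33/52.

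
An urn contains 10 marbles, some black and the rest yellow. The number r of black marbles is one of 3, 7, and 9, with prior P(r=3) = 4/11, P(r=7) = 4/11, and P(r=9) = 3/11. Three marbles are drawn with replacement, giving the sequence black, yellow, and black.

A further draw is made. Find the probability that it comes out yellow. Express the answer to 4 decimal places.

0.3482

For each hypothesis, P(data | H) works out to: P(data | r = 3) = (3/10)(7/10)(3/10) = 0.063; P(data | r = 7) = (7/10)(3/10)(7/10) = 0.147; P(data | r = 9) = (9/10)(1/10)(9/10) = 0.081.
Weighting by the prior gives 4/11 · 0.063 = 0.022909, 4/11 · 0.147 = 0.053455, 3/11 · 0.081 = 0.022091; summing to 0.098455.
Dividing through by the total gives posterior P(r = 3 | data) = 0.23269, P(r = 7 | data) = 0.54294, P(r = 9 | data) = 0.22438.
The predictive probability is P(yellow next | data) = (7/10)(0.23269) + (3/10)(0.54294) + (1/10)(0.22438) = 0.3482.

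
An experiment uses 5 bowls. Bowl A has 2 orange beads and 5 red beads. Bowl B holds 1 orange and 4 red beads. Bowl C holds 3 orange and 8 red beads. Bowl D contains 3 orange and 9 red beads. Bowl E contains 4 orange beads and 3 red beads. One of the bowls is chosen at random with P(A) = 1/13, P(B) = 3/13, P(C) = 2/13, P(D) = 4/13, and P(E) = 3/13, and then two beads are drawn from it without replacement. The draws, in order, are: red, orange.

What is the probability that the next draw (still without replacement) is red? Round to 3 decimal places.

Under each hypothesis, the probability of the observed sequence is: P(data | bowl A) = (5/7)(2/6) = 0.2381; P(data | bowl B) = (4/5)(1/4) = 0.2; P(data | bowl C) = (8/11)(3/10) = 0.21818; P(data | bowl D) = (9/12)(3/11) = 0.20455; P(data | bowl E) = (3/7)(4/6) = 0.28571.
The prior-weighted likelihoods are 1/13 · 0.2381 = 0.018315, 3/13 · 0.2 = 0.046154, 2/13 · 0.21818 = 0.033566, 4/13 · 0.20455 = 0.062937, 3/13 · 0.28571 = 0.065934; summing to 0.22691.
Dividing through by the total gives posterior P(bowl A | data) = 0.080716, P(bowl B | data) = 0.2034, P(bowl C | data) = 0.14793, P(bowl D | data) = 0.27737, P(bowl E | data) = 0.29058.
The predictive probability is P(red next | data) = (4/5)(0.080716) + (1)(0.2034) + (7/9)(0.14793) + (4/5)(0.27737) + (2/5)(0.29058) = 0.72116.

0.721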